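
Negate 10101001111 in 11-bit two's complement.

Original (sign bit 1, negative): 10101001111
Step 1 - Invert all bits: 01010110000
Step 2 - Add 1: 01010110001
Verification: 10101001111 + 01010110001 = 100000000000; discarding the end carry (carry out of the top bit) leaves the 11-bit value 00000000000, as required for x + (-x)



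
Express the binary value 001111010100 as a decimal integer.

Sum of powers of 2 for each 1-bit:
2^2 + 2^4 + 2^6 + 2^7 + 2^8 + 2^9
= 4 + 16 + 64 + 128 + 256 + 512
= 980



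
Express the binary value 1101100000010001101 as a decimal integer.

Sum of powers of 2 for each 1-bit:
2^0 + 2^2 + 2^3 + 2^7 + 2^14 + 2^15 + 2^17 + 2^18
= 1 + 4 + 8 + 128 + 16384 + 32768 + 131072 + 262144
= 442509



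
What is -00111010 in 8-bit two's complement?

Original: 00111010
Step 1 - Invert all bits: 11000101
Step 2 - Add 1: 11000110
Verification: 00111010 + 11000110 = 100000000; discarding the end carry (carry out of the top bit) leaves the 8-bit value 00000000, as required for x + (-x)



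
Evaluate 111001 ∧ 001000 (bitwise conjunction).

AND: 1 only when both bits are 1
  111001
& 001000
--------
  001000
Decimal: 57 & 8 = 8



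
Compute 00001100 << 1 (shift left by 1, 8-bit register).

Original: 00001100 (decimal 12)
Shift left by 1 position
Append 1 zero on the right
Result: 00011000 (decimal 24)
Equivalent: 12 << 1 = 12 × 2^1 = 24



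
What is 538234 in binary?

Using repeated division by 2:
538234 ÷ 2 = 269117 remainder 0
269117 ÷ 2 = 134558 remainder 1
134558 ÷ 2 = 67279 remainder 0
67279 ÷ 2 = 33639 remainder 1
33639 ÷ 2 = 16819 remainder 1
16819 ÷ 2 = 8409 remainder 1
8409 ÷ 2 = 4204 remainder 1
4204 ÷ 2 = 2102 remainder 0
2102 ÷ 2 = 1051 remainder 0
1051 ÷ 2 = 525 remainder 1
525 ÷ 2 = 262 remainder 1
262 ÷ 2 = 131 remainder 0
131 ÷ 2 = 65 remainder 1
65 ÷ 2 = 32 remainder 1
32 ÷ 2 = 16 remainder 0
16 ÷ 2 = 8 remainder 0
8 ÷ 2 = 4 remainder 0
4 ÷ 2 = 2 remainder 0
2 ÷ 2 = 1 remainder 0
1 ÷ 2 = 0 remainder 1
Reading remainders bottom to top: 10000011011001111010



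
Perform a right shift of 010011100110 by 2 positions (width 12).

Original: 010011100110 (decimal 1254)
Shift right by 2 positions
Drop the 2 low bits; fill with zeros on the left
Result: 000100111001 (decimal 313)
Equivalent: 1254 >> 2 = 1254 ÷ 2^2 = 313



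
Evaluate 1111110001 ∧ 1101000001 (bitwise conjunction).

AND: 1 only when both bits are 1
  1111110001
& 1101000001
------------
  1101000001
Decimal: 1009 & 833 = 833



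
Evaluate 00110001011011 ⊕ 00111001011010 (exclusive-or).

XOR: 1 when bits differ
  00110001011011
^ 00111001011010
----------------
  00001000000001
Decimal: 3163 ^ 3674 = 513



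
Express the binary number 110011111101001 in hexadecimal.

Group into 4-bit nibbles from right:
  0110 = 6
  0111 = 7
  1110 = E
  1001 = 9
Result: 67E9



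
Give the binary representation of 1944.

Using repeated division by 2:
1944 ÷ 2 = 972 remainder 0
972 ÷ 2 = 486 remainder 0
486 ÷ 2 = 243 remainder 0
243 ÷ 2 = 121 remainder 1
121 ÷ 2 = 60 remainder 1
60 ÷ 2 = 30 remainder 0
30 ÷ 2 = 15 remainder 0
15 ÷ 2 = 7 remainder 1
7 ÷ 2 = 3 remainder 1
3 ÷ 2 = 1 remainder 1
1 ÷ 2 = 0 remainder 1
Reading remainders bottom to top: 11110011000



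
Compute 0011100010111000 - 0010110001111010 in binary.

Method 1 - Direct subtraction (column by column from the right: bit − bit − borrow-in; if negative, add 2 and borrow 1 from the next column):
borrow: 0001100011111100
        0011100010111000
-       0010110001111010
------------------------
        0000110000111110

Method 2 - Add two's complement:
Two's complement of 0010110001111010: invert → 1101001110000101, add 1 → 1101001110000110
  0011100010111000
+ 1101001110000110
------------------
 10000110000111110  (end carry out of the top bit = 1)
Discarding the end carry: 0000110000111110
Decimal check:
  0011100010111000 = 8192 + 4096 + 2048 + 128 + 32 + 16 + 8 = 14520
  0010110001111010 = 8192 + 2048 + 1024 + 64 + 32 + 16 + 8 + 2 = 11386
  14520 - 11386 = 3134, and 0000110000111110 = 2048 + 1024 + 32 + 16 + 8 + 4 + 2 = 3134 ✓



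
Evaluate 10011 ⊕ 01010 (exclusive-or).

XOR: 1 when bits differ
  10011
^ 01010
-------
  11001
Decimal: 19 ^ 10 = 25



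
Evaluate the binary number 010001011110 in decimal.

Sum of powers of 2 for each 1-bit:
2^1 + 2^2 + 2^3 + 2^4 + 2^6 + 2^10
= 2 + 4 + 8 + 16 + 64 + 1024
= 1118



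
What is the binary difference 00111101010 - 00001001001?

Method 1 - Direct subtraction (column by column from the right: bit − bit − borrow-in; if negative, add 2 and borrow 1 from the next column):
borrow: 00000000010
        00111101010
-       00001001001
-------------------
        00110100001

Method 2 - Add two's complement:
Two's complement of 00001001001: invert → 11110110110, add 1 → 11110110111
  00111101010
+ 11110110111
-------------
 100110100001  (end carry out of the top bit = 1)
Discarding the end carry: 00110100001
Decimal check:
  00111101010 = 256 + 128 + 64 + 32 + 8 + 2 = 490
  00001001001 = 64 + 8 + 1 = 73
  490 - 73 = 417, and 00110100001 = 256 + 128 + 32 + 1 = 417 ✓



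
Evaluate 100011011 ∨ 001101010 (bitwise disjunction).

OR: 1 when either bit is 1
  100011011
| 001101010
-----------
  101111011
Decimal: 283 | 106 = 379



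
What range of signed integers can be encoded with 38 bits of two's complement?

For 38-bit two's complement:
Minimum: -2^37 = -137438953472
Maximum: 2^37 - 1 = 137438953471



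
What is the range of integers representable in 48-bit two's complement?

For 48-bit two's complement:
Minimum: -2^47 = -140737488355328
Maximum: 2^47 - 1 = 140737488355327



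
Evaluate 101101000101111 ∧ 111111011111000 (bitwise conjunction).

AND: 1 only when both bits are 1
  101101000101111
& 111111011111000
-----------------
  101101000101000
Decimal: 23087 & 32504 = 23080



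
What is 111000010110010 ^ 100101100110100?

XOR: 1 when bits differ
  111000010110010
^ 100101100110100
-----------------
  011101110000110
Decimal: 28850 ^ 19252 = 15238



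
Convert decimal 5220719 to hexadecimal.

Using repeated division by 16 (digits 10–15 are A–F):
5220719 ÷ 16 = 326294 remainder 15 (F)
326294 ÷ 16 = 20393 remainder 6
20393 ÷ 16 = 1274 remainder 9
1274 ÷ 16 = 79 remainder 10 (A)
79 ÷ 16 = 4 remainder 15 (F)
4 ÷ 16 = 0 remainder 4
Reading remainders bottom to top: 4FA96F



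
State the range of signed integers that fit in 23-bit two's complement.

For 23-bit two's complement:
Minimum: -2^22 = -4194304
Maximum: 2^22 - 1 = 4194303



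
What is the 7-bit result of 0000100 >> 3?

Original: 0000100 (decimal 4)
Shift right by 3 positions
Drop the 3 low bits; fill with zeros on the left
Result: 0000000 (decimal 0)
Equivalent: 4 >> 3 = 4 ÷ 2^3 = 0



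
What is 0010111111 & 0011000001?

AND: 1 only when both bits are 1
  0010111111
& 0011000001
------------
  0010000001
Decimal: 191 & 193 = 129



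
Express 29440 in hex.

Using repeated division by 16 (digits 10–15 are A–F):
29440 ÷ 16 = 1840 remainder 0
1840 ÷ 16 = 115 remainder 0
115 ÷ 16 = 7 remainder 3
7 ÷ 16 = 0 remainder 7
Reading remainders bottom to top: 7300



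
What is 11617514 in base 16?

Using repeated division by 16 (digits 10–15 are A–F):
11617514 ÷ 16 = 726094 remainder 10 (A)
726094 ÷ 16 = 45380 remainder 14 (E)
45380 ÷ 16 = 2836 remainder 4
2836 ÷ 16 = 177 remainder 4
177 ÷ 16 = 11 remainder 1
11 ÷ 16 = 0 remainder 11 (B)
Reading remainders bottom to top: B144EA



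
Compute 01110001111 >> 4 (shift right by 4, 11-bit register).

Original: 01110001111 (decimal 911)
Shift right by 4 positions
Drop the 4 low bits; fill with zeros on the left
Result: 00000111000 (decimal 56)
Equivalent: 911 >> 4 = 911 ÷ 2^4 = 56



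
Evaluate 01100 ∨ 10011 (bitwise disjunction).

OR: 1 when either bit is 1
  01100
| 10011
-------
  11111
Decimal: 12 | 19 = 31



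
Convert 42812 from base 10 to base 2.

Using repeated division by 2:
42812 ÷ 2 = 21406 remainder 0
21406 ÷ 2 = 10703 remainder 0
10703 ÷ 2 = 5351 remainder 1
5351 ÷ 2 = 2675 remainder 1
2675 ÷ 2 = 1337 remainder 1
1337 ÷ 2 = 668 remainder 1
668 ÷ 2 = 334 remainder 0
334 ÷ 2 = 167 remainder 0
167 ÷ 2 = 83 remainder 1
83 ÷ 2 = 41 remainder 1
41 ÷ 2 = 20 remainder 1
20 ÷ 2 = 10 remainder 0
10 ÷ 2 = 5 remainder 0
5 ÷ 2 = 2 remainder 1
2 ÷ 2 = 1 remainder 0
1 ÷ 2 = 0 remainder 1
Reading remainders bottom to top: 1010011100111100



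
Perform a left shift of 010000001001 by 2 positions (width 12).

Original: 010000001001 (decimal 1033)
Shift left by 2 positions
Append 2 zeros on the right and drop the 2 high bits that overflow the 12-bit width
Result: 000000100100 (decimal 36)
Equivalent: 1033 << 2 = 1033 × 2^2 = 4132, truncated to 12 bits = 36



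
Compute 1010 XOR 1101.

XOR: 1 when bits differ
  1010
^ 1101
------
  0111
Decimal: 10 ^ 13 = 7



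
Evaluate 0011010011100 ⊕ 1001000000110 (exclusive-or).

XOR: 1 when bits differ
  0011010011100
^ 1001000000110
---------------
  1010010011010
Decimal: 1692 ^ 4614 = 5274



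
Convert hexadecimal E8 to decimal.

Expand by place value (powers of 16):
Digit values: E = 14
E8 = 14 × 16^1 + 8 × 16^0
= 14 × 16 + 8 × 1
= 224 + 8
= 232



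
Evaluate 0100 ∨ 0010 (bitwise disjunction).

OR: 1 when either bit is 1
  0100
| 0010
------
  0110
Decimal: 4 | 2 = 6



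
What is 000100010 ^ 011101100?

XOR: 1 when bits differ
  000100010
^ 011101100
-----------
  011001110
Decimal: 34 ^ 236 = 206



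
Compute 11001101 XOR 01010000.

XOR: 1 when bits differ
  11001101
^ 01010000
----------
  10011101
Decimal: 205 ^ 80 = 157



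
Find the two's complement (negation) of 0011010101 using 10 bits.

Original: 0011010101
Step 1 - Invert all bits: 1100101010
Step 2 - Add 1: 1100101011
Verification: 0011010101 + 1100101011 = 10000000000; discarding the end carry (carry out of the top bit) leaves the 10-bit value 0000000000, as required for x + (-x)



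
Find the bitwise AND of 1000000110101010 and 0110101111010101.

AND: 1 only when both bits are 1
  1000000110101010
& 0110101111010101
------------------
  0000000110000000
Decimal: 33194 & 27605 = 384



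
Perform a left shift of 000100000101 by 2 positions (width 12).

Original: 000100000101 (decimal 261)
Shift left by 2 positions
Append 2 zeros on the right
Result: 010000010100 (decimal 1044)
Equivalent: 261 << 2 = 261 × 2^2 = 1044



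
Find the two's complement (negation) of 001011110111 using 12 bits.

Original: 001011110111
Step 1 - Invert all bits: 110100001000
Step 2 - Add 1: 110100001001
Verification: 001011110111 + 110100001001 = 1000000000000; discarding the end carry (carry out of the top bit) leaves the 12-bit value 000000000000, as required for x + (-x)



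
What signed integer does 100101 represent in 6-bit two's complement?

Binary: 100101
Sign bit: 1 (negative)
Invert: 011010
Add 1:  011011
Magnitude: 011011 = 16 + 8 + 2 + 1 = 27
Value: -27



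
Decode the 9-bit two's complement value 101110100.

Binary: 101110100
Sign bit: 1 (negative)
Invert: 010001011
Add 1:  010001100
Magnitude: 010001100 = 128 + 8 + 4 = 140
Value: -140



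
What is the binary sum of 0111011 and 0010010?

Add column by column from the right: bit + bit + carry-in; write the sum mod 2, carry 1 when the sum is 2 or 3.
carry:  1100100
        0111011
+       0010010
---------------
       01001101
(the carry out of the leftmost column, 0, becomes the leading bit)
Decimal check:
  0111011 = 32 + 16 + 8 + 2 + 1 = 59
  0010010 = 16 + 2 = 18
  59 + 18 = 77, and 01001101 = 64 + 8 + 4 + 1 = 77 ✓



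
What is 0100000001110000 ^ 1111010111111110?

XOR: 1 when bits differ
  0100000001110000
^ 1111010111111110
------------------
  1011010110001110
Decimal: 16496 ^ 62974 = 46478



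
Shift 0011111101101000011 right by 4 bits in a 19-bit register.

Original: 0011111101101000011 (decimal 129859)
Shift right by 4 positions
Drop the 4 low bits; fill with zeros on the left
Result: 0000001111110110100 (decimal 8116)
Equivalent: 129859 >> 4 = 129859 ÷ 2^4 = 8116



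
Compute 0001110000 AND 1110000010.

AND: 1 only when both bits are 1
  0001110000
& 1110000010
------------
  0000000000
Decimal: 112 & 898 = 0



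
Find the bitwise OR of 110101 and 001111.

OR: 1 when either bit is 1
  110101
| 001111
--------
  111111
Decimal: 53 | 15 = 63



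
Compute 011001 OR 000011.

OR: 1 when either bit is 1
  011001
| 000011
--------
  011011
Decimal: 25 | 3 = 27



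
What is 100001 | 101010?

OR: 1 when either bit is 1
  100001
| 101010
--------
  101011
Decimal: 33 | 42 = 43



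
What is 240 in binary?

Using repeated division by 2:
240 ÷ 2 = 120 remainder 0
120 ÷ 2 = 60 remainder 0
60 ÷ 2 = 30 remainder 0
30 ÷ 2 = 15 remainder 0
15 ÷ 2 = 7 remainder 1
7 ÷ 2 = 3 remainder 1
3 ÷ 2 = 1 remainder 1
1 ÷ 2 = 0 remainder 1
Reading remainders bottom to top: 11110000



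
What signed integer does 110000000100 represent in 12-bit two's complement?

Binary: 110000000100
Sign bit: 1 (negative)
Invert: 001111111011
Add 1:  001111111100
Magnitude: 001111111100 = 512 + 256 + 128 + 64 + 32 + 16 + 8 + 4 = 1020
Value: -1020



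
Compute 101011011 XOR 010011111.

XOR: 1 when bits differ
  101011011
^ 010011111
-----------
  111000100
Decimal: 347 ^ 159 = 452



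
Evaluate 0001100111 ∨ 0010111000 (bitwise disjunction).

OR: 1 when either bit is 1
  0001100111
| 0010111000
------------
  0011111111
Decimal: 103 | 184 = 255



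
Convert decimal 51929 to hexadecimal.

Using repeated division by 16 (digits 10–15 are A–F):
51929 ÷ 16 = 3245 remainder 9
3245 ÷ 16 = 202 remainder 13 (D)
202 ÷ 16 = 12 remainder 10 (A)
12 ÷ 16 = 0 remainder 12 (C)
Reading remainders bottom to top: CAD9



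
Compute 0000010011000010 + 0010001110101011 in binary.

Add column by column from the right: bit + bit + carry-in; write the sum mod 2, carry 1 when the sum is 2 or 3.
carry:  0000111100000100
        0000010011000010
+       0010001110101011
------------------------
       00010100001101101
(the carry out of the leftmost column, 0, becomes the leading bit)
Decimal check:
  0000010011000010 = 1024 + 128 + 64 + 2 = 1218
  0010001110101011 = 8192 + 512 + 256 + 128 + 32 + 8 + 2 + 1 = 9131
  1218 + 9131 = 10349, and 00010100001101101 = 8192 + 2048 + 64 + 32 + 8 + 4 + 1 = 10349 ✓



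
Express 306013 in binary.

Using repeated division by 2:
306013 ÷ 2 = 153006 remainder 1
153006 ÷ 2 = 76503 remainder 0
76503 ÷ 2 = 38251 remainder 1
38251 ÷ 2 = 19125 remainder 1
19125 ÷ 2 = 9562 remainder 1
9562 ÷ 2 = 4781 remainder 0
4781 ÷ 2 = 2390 remainder 1
2390 ÷ 2 = 1195 remainder 0
1195 ÷ 2 = 597 remainder 1
597 ÷ 2 = 298 remainder 1
298 ÷ 2 = 149 remainder 0
149 ÷ 2 = 74 remainder 1
74 ÷ 2 = 37 remainder 0
37 ÷ 2 = 18 remainder 1
18 ÷ 2 = 9 remainder 0
9 ÷ 2 = 4 remainder 1
4 ÷ 2 = 2 remainder 0
2 ÷ 2 = 1 remainder 0
1 ÷ 2 = 0 remainder 1
Reading remainders bottom to top: 1001010101101011101



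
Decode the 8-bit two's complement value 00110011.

Binary: 00110011
Sign bit: 0 (non-negative)
Read directly as an unsigned value:
00110011 = 32 + 16 + 2 + 1 = 51
Value: 51



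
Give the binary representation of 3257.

Using repeated division by 2:
3257 ÷ 2 = 1628 remainder 1
1628 ÷ 2 = 814 remainder 0
814 ÷ 2 = 407 remainder 0
407 ÷ 2 = 203 remainder 1
203 ÷ 2 = 101 remainder 1
101 ÷ 2 = 50 remainder 1
50 ÷ 2 = 25 remainder 0
25 ÷ 2 = 12 remainder 1
12 ÷ 2 = 6 remainder 0
6 ÷ 2 = 3 remainder 0
3 ÷ 2 = 1 remainder 1
1 ÷ 2 = 0 remainder 1
Reading remainders bottom to top: 110010111001



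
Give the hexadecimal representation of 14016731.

Using repeated division by 16 (digits 10–15 are A–F):
14016731 ÷ 16 = 876045 remainder 11 (B)
876045 ÷ 16 = 54752 remainder 13 (D)
54752 ÷ 16 = 3422 remainder 0
3422 ÷ 16 = 213 remainder 14 (E)
213 ÷ 16 = 13 remainder 5
13 ÷ 16 = 0 remainder 13 (D)
Reading remainders bottom to top: D5E0DB



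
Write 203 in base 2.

Using repeated division by 2:
203 ÷ 2 = 101 remainder 1
101 ÷ 2 = 50 remainder 1
50 ÷ 2 = 25 remainder 0
25 ÷ 2 = 12 remainder 1
12 ÷ 2 = 6 remainder 0
6 ÷ 2 = 3 remainder 0
3 ÷ 2 = 1 remainder 1
1 ÷ 2 = 0 remainder 1
Reading remainders bottom to top: 11001011



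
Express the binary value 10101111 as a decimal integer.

Sum of powers of 2 for each 1-bit:
2^0 + 2^1 + 2^2 + 2^3 + 2^5 + 2^7
= 1 + 2 + 4 + 8 + 32 + 128
= 175



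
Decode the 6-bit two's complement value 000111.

Binary: 000111
Sign bit: 0 (non-negative)
Read directly as an unsigned value:
000111 = 4 + 2 + 1 = 7
Value: 7



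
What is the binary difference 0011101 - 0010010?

Method 1 - Direct subtraction (column by column from the right: bit − bit − borrow-in; if negative, add 2 and borrow 1 from the next column):
borrow: 0000100
        0011101
-       0010010
---------------
        0001011

Method 2 - Add two's complement:
Two's complement of 0010010: invert → 1101101, add 1 → 1101110
  0011101
+ 1101110
---------
 10001011  (end carry out of the top bit = 1)
Discarding the end carry: 0001011
Decimal check:
  0011101 = 16 + 8 + 4 + 1 = 29
  0010010 = 16 + 2 = 18
  29 - 18 = 11, and 0001011 = 8 + 2 + 1 = 11 ✓



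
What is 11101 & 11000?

AND: 1 only when both bits are 1
  11101
& 11000
-------
  11000
Decimal: 29 & 24 = 24



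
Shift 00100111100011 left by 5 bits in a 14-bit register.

Original: 00100111100011 (decimal 2531)
Shift left by 5 positions
Append 5 zeros on the right and drop the 5 high bits that overflow the 14-bit width
Result: 11110001100000 (decimal 15456)
Equivalent: 2531 << 5 = 2531 × 2^5 = 80992, truncated to 14 bits = 15456



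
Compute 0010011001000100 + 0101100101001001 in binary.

Add column by column from the right: bit + bit + carry-in; write the sum mod 2, carry 1 when the sum is 2 or 3.
carry:  0000000010000000
        0010011001000100
+       0101100101001001
------------------------
       00111111110001101
(the carry out of the leftmost column, 0, becomes the leading bit)
Decimal check:
  0010011001000100 = 8192 + 1024 + 512 + 64 + 4 = 9796
  0101100101001001 = 16384 + 4096 + 2048 + 256 + 64 + 8 + 1 = 22857
  9796 + 22857 = 32653, and 00111111110001101 = 16384 + 8192 + 4096 + 2048 + 1024 + 512 + 256 + 128 + 8 + 4 + 1 = 32653 ✓



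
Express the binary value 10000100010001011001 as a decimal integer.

Sum of powers of 2 for each 1-bit:
2^0 + 2^3 + 2^4 + 2^6 + 2^10 + 2^14 + 2^19
= 1 + 8 + 16 + 64 + 1024 + 16384 + 524288
= 541785



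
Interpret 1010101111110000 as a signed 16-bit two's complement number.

Binary: 1010101111110000
Sign bit: 1 (negative)
Invert: 0101010000001111
Add 1:  0101010000010000
Magnitude: 0101010000010000 = 16384 + 4096 + 1024 + 16 = 21520
Value: -21520



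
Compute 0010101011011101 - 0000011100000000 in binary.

Method 1 - Direct subtraction (column by column from the right: bit − bit − borrow-in; if negative, add 2 and borrow 1 from the next column):
borrow: 0000111000000000
        0010101011011101
-       0000011100000000
------------------------
        0010001111011101

Method 2 - Add two's complement:
Two's complement of 0000011100000000: invert → 1111100011111111, add 1 → 1111100100000000
  0010101011011101
+ 1111100100000000
------------------
 10010001111011101  (end carry out of the top bit = 1)
Discarding the end carry: 0010001111011101
Decimal check:
  0010101011011101 = 8192 + 2048 + 512 + 128 + 64 + 16 + 8 + 4 + 1 = 10973
  0000011100000000 = 1024 + 512 + 256 = 1792
  10973 - 1792 = 9181, and 0010001111011101 = 8192 + 512 + 256 + 128 + 64 + 16 + 8 + 4 + 1 = 9181 ✓



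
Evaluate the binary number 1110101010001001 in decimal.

Sum of powers of 2 for each 1-bit:
2^0 + 2^3 + 2^7 + 2^9 + 2^11 + 2^13 + 2^14 + 2^15
= 1 + 8 + 128 + 512 + 2048 + 8192 + 16384 + 32768
= 60041



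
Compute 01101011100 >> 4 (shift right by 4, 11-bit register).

Original: 01101011100 (decimal 860)
Shift right by 4 positions
Drop the 4 low bits; fill with zeros on the left
Result: 00000110101 (decimal 53)
Equivalent: 860 >> 4 = 860 ÷ 2^4 = 53



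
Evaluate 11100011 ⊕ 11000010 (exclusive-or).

XOR: 1 when bits differ
  11100011
^ 11000010
----------
  00100001
Decimal: 227 ^ 194 = 33



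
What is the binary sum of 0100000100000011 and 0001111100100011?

Add column by column from the right: bit + bit + carry-in; write the sum mod 2, carry 1 when the sum is 2 or 3.
carry:  0011111000000110
        0100000100000011
+       0001111100100011
------------------------
       00110000000100110
(the carry out of the leftmost column, 0, becomes the leading bit)
Decimal check:
  0100000100000011 = 16384 + 256 + 2 + 1 = 16643
  0001111100100011 = 4096 + 2048 + 1024 + 512 + 256 + 32 + 2 + 1 = 7971
  16643 + 7971 = 24614, and 00110000000100110 = 16384 + 8192 + 32 + 4 + 2 = 24614 ✓



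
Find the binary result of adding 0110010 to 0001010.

Add column by column from the right: bit + bit + carry-in; write the sum mod 2, carry 1 when the sum is 2 or 3.
carry:  0000100
        0110010
+       0001010
---------------
       00111100
(the carry out of the leftmost column, 0, becomes the leading bit)
Decimal check:
  0110010 = 32 + 16 + 2 = 50
  0001010 = 8 + 2 = 10
  50 + 10 = 60, and 00111100 = 32 + 16 + 8 + 4 = 60 ✓



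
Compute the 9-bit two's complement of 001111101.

Original: 001111101
Step 1 - Invert all bits: 110000010
Step 2 - Add 1: 110000011
Verification: 001111101 + 110000011 = 1000000000; discarding the end carry (carry out of the top bit) leaves the 9-bit value 000000000, as required for x + (-x)



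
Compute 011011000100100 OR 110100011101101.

OR: 1 when either bit is 1
  011011000100100
| 110100011101101
-----------------
  111111011101101
Decimal: 13860 | 26861 = 32493



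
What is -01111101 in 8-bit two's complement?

Original: 01111101
Step 1 - Invert all bits: 10000010
Step 2 - Add 1: 10000011
Verification: 01111101 + 10000011 = 100000000; discarding the end carry (carry out of the top bit) leaves the 8-bit value 00000000, as required for x + (-x)



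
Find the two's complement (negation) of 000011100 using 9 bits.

Original: 000011100
Step 1 - Invert all bits: 111100011
Step 2 - Add 1: 111100100
Verification: 000011100 + 111100100 = 1000000000; discarding the end carry (carry out of the top bit) leaves the 9-bit value 000000000, as required for x + (-x)



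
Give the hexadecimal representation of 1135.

Using repeated division by 16 (digits 10–15 are A–F):
1135 ÷ 16 = 70 remainder 15 (F)
70 ÷ 16 = 4 remainder 6
4 ÷ 16 = 0 remainder 4
Reading remainders bottom to top: 46F



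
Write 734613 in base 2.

Using repeated division by 2:
734613 ÷ 2 = 367306 remainder 1
367306 ÷ 2 = 183653 remainder 0
183653 ÷ 2 = 91826 remainder 1
91826 ÷ 2 = 45913 remainder 0
45913 ÷ 2 = 22956 remainder 1
22956 ÷ 2 = 11478 remainder 0
11478 ÷ 2 = 5739 remainder 0
5739 ÷ 2 = 2869 remainder 1
2869 ÷ 2 = 1434 remainder 1
1434 ÷ 2 = 717 remainder 0
717 ÷ 2 = 358 remainder 1
358 ÷ 2 = 179 remainder 0
179 ÷ 2 = 89 remainder 1
89 ÷ 2 = 44 remainder 1
44 ÷ 2 = 22 remainder 0
22 ÷ 2 = 11 remainder 0
11 ÷ 2 = 5 remainder 1
5 ÷ 2 = 2 remainder 1
2 ÷ 2 = 1 remainder 0
1 ÷ 2 = 0 remainder 1
Reading remainders bottom to top: 10110011010110010101



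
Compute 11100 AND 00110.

AND: 1 only when both bits are 1
  11100
& 00110
-------
  00100
Decimal: 28 & 6 = 4



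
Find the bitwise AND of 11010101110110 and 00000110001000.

AND: 1 only when both bits are 1
  11010101110110
& 00000110001000
----------------
  00000100000000
Decimal: 13686 & 392 = 256



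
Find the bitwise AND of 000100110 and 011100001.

AND: 1 only when both bits are 1
  000100110
& 011100001
-----------
  000100000
Decimal: 38 & 225 = 32



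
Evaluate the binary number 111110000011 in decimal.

Sum of powers of 2 for each 1-bit:
2^0 + 2^1 + 2^7 + 2^8 + 2^9 + 2^10 + 2^11
= 1 + 2 + 128 + 256 + 512 + 1024 + 2048
= 3971



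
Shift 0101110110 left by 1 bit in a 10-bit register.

Original: 0101110110 (decimal 374)
Shift left by 1 position
Append 1 zero on the right
Result: 1011101100 (decimal 748)
Equivalent: 374 << 1 = 374 × 2^1 = 748



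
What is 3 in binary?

Using repeated division by 2:
3 ÷ 2 = 1 remainder 1
1 ÷ 2 = 0 remainder 1
Reading remainders bottom to top: 11



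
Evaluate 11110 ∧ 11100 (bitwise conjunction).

AND: 1 only when both bits are 1
  11110
& 11100
-------
  11100
Decimal: 30 & 28 = 28



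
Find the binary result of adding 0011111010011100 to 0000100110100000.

Add column by column from the right: bit + bit + carry-in; write the sum mod 2, carry 1 when the sum is 2 or 3.
carry:  0111111100000000
        0011111010011100
+       0000100110100000
------------------------
       00100100000111100
(the carry out of the leftmost column, 0, becomes the leading bit)
Decimal check:
  0011111010011100 = 8192 + 4096 + 2048 + 1024 + 512 + 128 + 16 + 8 + 4 = 16028
  0000100110100000 = 2048 + 256 + 128 + 32 = 2464
  16028 + 2464 = 18492, and 00100100000111100 = 16384 + 2048 + 32 + 16 + 8 + 4 = 18492 ✓



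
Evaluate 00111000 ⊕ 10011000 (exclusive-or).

XOR: 1 when bits differ
  00111000
^ 10011000
----------
  10100000
Decimal: 56 ^ 152 = 160



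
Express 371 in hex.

Using repeated division by 16 (digits 10–15 are A–F):
371 ÷ 16 = 23 remainder 3
23 ÷ 16 = 1 remainder 7
1 ÷ 16 = 0 remainder 1
Reading remainders bottom to top: 173



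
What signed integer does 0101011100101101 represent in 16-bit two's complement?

Binary: 0101011100101101
Sign bit: 0 (non-negative)
Read directly as an unsigned value:
0101011100101101 = 16384 + 4096 + 1024 + 512 + 256 + 32 + 8 + 4 + 1 = 22317
Value: 22317



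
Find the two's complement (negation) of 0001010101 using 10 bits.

Original: 0001010101
Step 1 - Invert all bits: 1110101010
Step 2 - Add 1: 1110101011
Verification: 0001010101 + 1110101011 = 10000000000; discarding the end carry (carry out of the top bit) leaves the 10-bit value 0000000000, as required for x + (-x)



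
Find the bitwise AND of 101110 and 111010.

AND: 1 only when both bits are 1
  101110
& 111010
--------
  101010
Decimal: 46 & 58 = 42



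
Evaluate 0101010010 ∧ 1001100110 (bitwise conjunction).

AND: 1 only when both bits are 1
  0101010010
& 1001100110
------------
  0001000010
Decimal: 338 & 614 = 66



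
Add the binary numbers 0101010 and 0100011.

Add column by column from the right: bit + bit + carry-in; write the sum mod 2, carry 1 when the sum is 2 or 3.
carry:  1000100
        0101010
+       0100011
---------------
       01001101
(the carry out of the leftmost column, 0, becomes the leading bit)
Decimal check:
  0101010 = 32 + 8 + 2 = 42
  0100011 = 32 + 2 + 1 = 35
  42 + 35 = 77, and 01001101 = 64 + 8 + 4 + 1 = 77 ✓



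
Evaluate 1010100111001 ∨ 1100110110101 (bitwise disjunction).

OR: 1 when either bit is 1
  1010100111001
| 1100110110101
---------------
  1110110111101
Decimal: 5433 | 6581 = 7613



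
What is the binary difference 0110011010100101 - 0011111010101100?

Method 1 - Direct subtraction (column by column from the right: bit − bit − borrow-in; if negative, add 2 and borrow 1 from the next column):
borrow: 0111111111110000
        0110011010100101
-       0011111010101100
------------------------
        0010011111111001

Method 2 - Add two's complement:
Two's complement of 0011111010101100: invert → 1100000101010011, add 1 → 1100000101010100
  0110011010100101
+ 1100000101010100
------------------
 10010011111111001  (end carry out of the top bit = 1)
Discarding the end carry: 0010011111111001
Decimal check:
  0110011010100101 = 16384 + 8192 + 1024 + 512 + 128 + 32 + 4 + 1 = 26277
  0011111010101100 = 8192 + 4096 + 2048 + 1024 + 512 + 128 + 32 + 8 + 4 = 16044
  26277 - 16044 = 10233, and 0010011111111001 = 8192 + 1024 + 512 + 256 + 128 + 64 + 32 + 16 + 8 + 1 = 10233 ✓



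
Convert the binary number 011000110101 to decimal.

Sum of powers of 2 for each 1-bit:
2^0 + 2^2 + 2^4 + 2^5 + 2^9 + 2^10
= 1 + 4 + 16 + 32 + 512 + 1024
= 1589



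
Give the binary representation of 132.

Using repeated division by 2:
132 ÷ 2 = 66 remainder 0
66 ÷ 2 = 33 remainder 0
33 ÷ 2 = 16 remainder 1
16 ÷ 2 = 8 remainder 0
8 ÷ 2 = 4 remainder 0
4 ÷ 2 = 2 remainder 0
2 ÷ 2 = 1 remainder 0
1 ÷ 2 = 0 remainder 1
Reading remainders bottom to top: 10000100



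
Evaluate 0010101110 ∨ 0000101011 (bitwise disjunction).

OR: 1 when either bit is 1
  0010101110
| 0000101011
------------
  0010101111
Decimal: 174 | 43 = 175



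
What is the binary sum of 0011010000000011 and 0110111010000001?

Add column by column from the right: bit + bit + carry-in; write the sum mod 2, carry 1 when the sum is 2 or 3.
carry:  1111100000000110
        0011010000000011
+       0110111010000001
------------------------
       01010001010000100
(the carry out of the leftmost column, 0, becomes the leading bit)
Decimal check:
  0011010000000011 = 8192 + 4096 + 1024 + 2 + 1 = 13315
  0110111010000001 = 16384 + 8192 + 2048 + 1024 + 512 + 128 + 1 = 28289
  13315 + 28289 = 41604, and 01010001010000100 = 32768 + 8192 + 512 + 128 + 4 = 41604 ✓



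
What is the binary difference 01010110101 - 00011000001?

Method 1 - Direct subtraction (column by column from the right: bit − bit − borrow-in; if negative, add 2 and borrow 1 from the next column):
borrow: 01110000000
        01010110101
-       00011000001
-------------------
        00111110100

Method 2 - Add two's complement:
Two's complement of 00011000001: invert → 11100111110, add 1 → 11100111111
  01010110101
+ 11100111111
-------------
 100111110100  (end carry out of the top bit = 1)
Discarding the end carry: 00111110100
Decimal check:
  01010110101 = 512 + 128 + 32 + 16 + 4 + 1 = 693
  00011000001 = 128 + 64 + 1 = 193
  693 - 193 = 500, and 00111110100 = 256 + 128 + 64 + 32 + 16 + 4 = 500 ✓



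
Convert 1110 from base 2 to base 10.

Sum of powers of 2 for each 1-bit:
2^1 + 2^2 + 2^3
= 2 + 4 + 8
= 14



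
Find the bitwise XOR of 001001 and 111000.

XOR: 1 when bits differ
  001001
^ 111000
--------
  110001
Decimal: 9 ^ 56 = 49



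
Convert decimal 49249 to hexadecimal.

Using repeated division by 16 (digits 10–15 are A–F):
49249 ÷ 16 = 3078 remainder 1
3078 ÷ 16 = 192 remainder 6
192 ÷ 16 = 12 remainder 0
12 ÷ 16 = 0 remainder 12 (C)
Reading remainders bottom to top: C061



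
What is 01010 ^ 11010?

XOR: 1 when bits differ
  01010
^ 11010
-------
  10000
Decimal: 10 ^ 26 = 16



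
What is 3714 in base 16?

Using repeated division by 16 (digits 10–15 are A–F):
3714 ÷ 16 = 232 remainder 2
232 ÷ 16 = 14 remainder 8
14 ÷ 16 = 0 remainder 14 (E)
Reading remainders bottom to top: E82



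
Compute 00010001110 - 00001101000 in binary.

Method 1 - Direct subtraction (column by column from the right: bit − bit − borrow-in; if negative, add 2 and borrow 1 from the next column):
borrow: 00011000000
        00010001110
-       00001101000
-------------------
        00000100110

Method 2 - Add two's complement:
Two's complement of 00001101000: invert → 11110010111, add 1 → 11110011000
  00010001110
+ 11110011000
-------------
 100000100110  (end carry out of the top bit = 1)
Discarding the end carry: 00000100110
Decimal check:
  00010001110 = 128 + 8 + 4 + 2 = 142
  00001101000 = 64 + 32 + 8 = 104
  142 - 104 = 38, and 00000100110 = 32 + 4 + 2 = 38 ✓



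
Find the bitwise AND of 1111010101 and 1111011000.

AND: 1 only when both bits are 1
  1111010101
& 1111011000
------------
  1111010000
Decimal: 981 & 984 = 976



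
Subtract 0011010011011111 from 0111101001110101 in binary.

Method 1 - Direct subtraction (column by column from the right: bit − bit − borrow-in; if negative, add 2 and borrow 1 from the next column):
borrow: 0000101100111100
        0111101001110101
-       0011010011011111
------------------------
        0100010110010110

Method 2 - Add two's complement:
Two's complement of 0011010011011111: invert → 1100101100100000, add 1 → 1100101100100001
  0111101001110101
+ 1100101100100001
------------------
 10100010110010110  (end carry out of the top bit = 1)
Discarding the end carry: 0100010110010110
Decimal check:
  0111101001110101 = 16384 + 8192 + 4096 + 2048 + 512 + 64 + 32 + 16 + 4 + 1 = 31349
  0011010011011111 = 8192 + 4096 + 1024 + 128 + 64 + 16 + 8 + 4 + 2 + 1 = 13535
  31349 - 13535 = 17814, and 0100010110010110 = 16384 + 1024 + 256 + 128 + 16 + 4 + 2 = 17814 ✓



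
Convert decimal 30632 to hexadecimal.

Using repeated division by 16 (digits 10–15 are A–F):
30632 ÷ 16 = 1914 remainder 8
1914 ÷ 16 = 119 remainder 10 (A)
119 ÷ 16 = 7 remainder 7
7 ÷ 16 = 0 remainder 7
Reading remainders bottom to top: 77A8



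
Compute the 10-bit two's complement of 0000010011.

Original: 0000010011
Step 1 - Invert all bits: 1111101100
Step 2 - Add 1: 1111101101
Verification: 0000010011 + 1111101101 = 10000000000; discarding the end carry (carry out of the top bit) leaves the 10-bit value 0000000000, as required for x + (-x)



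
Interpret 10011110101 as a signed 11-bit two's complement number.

Binary: 10011110101
Sign bit: 1 (negative)
Invert: 01100001010
Add 1:  01100001011
Magnitude: 01100001011 = 512 + 256 + 8 + 2 + 1 = 779
Value: -779



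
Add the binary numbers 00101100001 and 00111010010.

Add column by column from the right: bit + bit + carry-in; write the sum mod 2, carry 1 when the sum is 2 or 3.
carry:  01110000000
        00101100001
+       00111010010
-------------------
       001100110011
(the carry out of the leftmost column, 0, becomes the leading bit)
Decimal check:
  00101100001 = 256 + 64 + 32 + 1 = 353
  00111010010 = 256 + 128 + 64 + 16 + 2 = 466
  353 + 466 = 819, and 001100110011 = 512 + 256 + 32 + 16 + 2 + 1 = 819 ✓



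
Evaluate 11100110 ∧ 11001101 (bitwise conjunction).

AND: 1 only when both bits are 1
  11100110
& 11001101
----------
  11000100
Decimal: 230 & 205 = 196



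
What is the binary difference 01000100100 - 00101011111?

Method 1 - Direct subtraction (column by column from the right: bit − bit − borrow-in; if negative, add 2 and borrow 1 from the next column):
borrow: 01110111110
        01000100100
-       00101011111
-------------------
        00011000101

Method 2 - Add two's complement:
Two's complement of 00101011111: invert → 11010100000, add 1 → 11010100001
  01000100100
+ 11010100001
-------------
 100011000101  (end carry out of the top bit = 1)
Discarding the end carry: 00011000101
Decimal check:
  01000100100 = 512 + 32 + 4 = 548
  00101011111 = 256 + 64 + 16 + 8 + 4 + 2 + 1 = 351
  548 - 351 = 197, and 00011000101 = 128 + 64 + 4 + 1 = 197 ✓



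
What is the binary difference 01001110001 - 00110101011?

Method 1 - Direct subtraction (column by column from the right: bit − bit − borrow-in; if negative, add 2 and borrow 1 from the next column):
borrow: 01100011100
        01001110001
-       00110101011
-------------------
        00011000110

Method 2 - Add two's complement:
Two's complement of 00110101011: invert → 11001010100, add 1 → 11001010101
  01001110001
+ 11001010101
-------------
 100011000110  (end carry out of the top bit = 1)
Discarding the end carry: 00011000110
Decimal check:
  01001110001 = 512 + 64 + 32 + 16 + 1 = 625
  00110101011 = 256 + 128 + 32 + 8 + 2 + 1 = 427
  625 - 427 = 198, and 00011000110 = 128 + 64 + 4 + 2 = 198 ✓



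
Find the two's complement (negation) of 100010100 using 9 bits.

Original (sign bit 1, negative): 100010100
Step 1 - Invert all bits: 011101011
Step 2 - Add 1: 011101100
Verification: 100010100 + 011101100 = 1000000000; discarding the end carry (carry out of the top bit) leaves the 9-bit value 000000000, as required for x + (-x)



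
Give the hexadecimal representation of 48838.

Using repeated division by 16 (digits 10–15 are A–F):
48838 ÷ 16 = 3052 remainder 6
3052 ÷ 16 = 190 remainder 12 (C)
190 ÷ 16 = 11 remainder 14 (E)
11 ÷ 16 = 0 remainder 11 (B)
Reading remainders bottom to top: BEC6



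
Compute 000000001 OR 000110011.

OR: 1 when either bit is 1
  000000001
| 000110011
-----------
  000110011
Decimal: 1 | 51 = 51



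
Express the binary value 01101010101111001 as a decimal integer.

Sum of powers of 2 for each 1-bit:
2^0 + 2^3 + 2^4 + 2^5 + 2^6 + 2^8 + 2^10 + 2^12 + 2^14 + 2^15
= 1 + 8 + 16 + 32 + 64 + 256 + 1024 + 4096 + 16384 + 32768
= 54649



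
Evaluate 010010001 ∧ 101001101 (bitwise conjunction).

AND: 1 only when both bits are 1
  010010001
& 101001101
-----------
  000000001
Decimal: 145 & 333 = 1



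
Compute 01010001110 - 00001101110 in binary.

Method 1 - Direct subtraction (column by column from the right: bit − bit − borrow-in; if negative, add 2 and borrow 1 from the next column):
borrow: 00011000000
        01010001110
-       00001101110
-------------------
        01000100000

Method 2 - Add two's complement:
Two's complement of 00001101110: invert → 11110010001, add 1 → 11110010010
  01010001110
+ 11110010010
-------------
 101000100000  (end carry out of the top bit = 1)
Discarding the end carry: 01000100000
Decimal check:
  01010001110 = 512 + 128 + 8 + 4 + 2 = 654
  00001101110 = 64 + 32 + 8 + 4 + 2 = 110
  654 - 110 = 544, and 01000100000 = 512 + 32 = 544 ✓



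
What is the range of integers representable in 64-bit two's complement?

For 64-bit two's complement:
Minimum: -2^63 = -9223372036854775808
Maximum: 2^63 - 1 = 9223372036854775807



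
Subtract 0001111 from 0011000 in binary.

Method 1 - Direct subtraction (column by column from the right: bit − bit − borrow-in; if negative, add 2 and borrow 1 from the next column):
borrow: 0011110
        0011000
-       0001111
---------------
        0001001

Method 2 - Add two's complement:
Two's complement of 0001111: invert → 1110000, add 1 → 1110001
  0011000
+ 1110001
---------
 10001001  (end carry out of the top bit = 1)
Discarding the end carry: 0001001
Decimal check:
  0011000 = 16 + 8 = 24
  0001111 = 8 + 4 + 2 + 1 = 15
  24 - 15 = 9, and 0001001 = 8 + 1 = 9 ✓



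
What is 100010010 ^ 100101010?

XOR: 1 when bits differ
  100010010
^ 100101010
-----------
  000111000
Decimal: 274 ^ 298 = 56



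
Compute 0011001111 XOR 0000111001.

XOR: 1 when bits differ
  0011001111
^ 0000111001
------------
  0011110110
Decimal: 207 ^ 57 = 246



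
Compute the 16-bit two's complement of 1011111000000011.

Original (sign bit 1, negative): 1011111000000011
Step 1 - Invert all bits: 0100000111111100
Step 2 - Add 1: 0100000111111101
Verification: 1011111000000011 + 0100000111111101 = 10000000000000000; discarding the end carry (carry out of the top bit) leaves the 16-bit value 0000000000000000, as required for x + (-x)



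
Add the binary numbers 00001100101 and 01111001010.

Add column by column from the right: bit + bit + carry-in; write the sum mod 2, carry 1 when the sum is 2 or 3.
carry:  11110000000
        00001100101
+       01111001010
-------------------
       010000101111
(the carry out of the leftmost column, 0, becomes the leading bit)
Decimal check:
  00001100101 = 64 + 32 + 4 + 1 = 101
  01111001010 = 512 + 256 + 128 + 64 + 8 + 2 = 970
  101 + 970 = 1071, and 010000101111 = 1024 + 32 + 8 + 4 + 2 + 1 = 1071 ✓



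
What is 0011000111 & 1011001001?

AND: 1 only when both bits are 1
  0011000111
& 1011001001
------------
  0011000001
Decimal: 199 & 713 = 193



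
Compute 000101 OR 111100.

OR: 1 when either bit is 1
  000101
| 111100
--------
  111101
Decimal: 5 | 60 = 61



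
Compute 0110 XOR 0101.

XOR: 1 when bits differ
  0110
^ 0101
------
  0011
Decimal: 6 ^ 5 = 3

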